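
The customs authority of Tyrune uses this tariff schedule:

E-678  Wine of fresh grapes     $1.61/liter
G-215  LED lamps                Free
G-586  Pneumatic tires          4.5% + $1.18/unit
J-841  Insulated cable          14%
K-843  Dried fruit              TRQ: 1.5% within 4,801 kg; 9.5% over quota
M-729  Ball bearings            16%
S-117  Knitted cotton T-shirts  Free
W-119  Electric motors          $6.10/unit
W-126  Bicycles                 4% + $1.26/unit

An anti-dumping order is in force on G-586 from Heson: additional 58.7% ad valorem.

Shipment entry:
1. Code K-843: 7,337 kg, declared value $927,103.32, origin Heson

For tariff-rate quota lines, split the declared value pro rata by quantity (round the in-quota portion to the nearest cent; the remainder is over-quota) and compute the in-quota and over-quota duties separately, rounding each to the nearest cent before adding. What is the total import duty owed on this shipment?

Line 1 (K-843, Heson, 7,337 kg, $927,103.32):
Code K-843 is under a tariff-rate quota (threshold 4,801 kg). In-quota: 4,801 kg at 1.5%; over-quota: 2,536 kg at 9.5%.
Pro-rata value split: in-quota = $927,103.32 × 4,801/7,337 = $606,654.36; over-quota = $927,103.32 − $606,654.36 = $320,448.96.
In-quota duty = $606,654.36 × 1.5% = $9,099.82. Over-quota duty = $320,448.96 × 9.5% = $30,442.65.
Line duty = $9,099.82 + $30,442.65 = $39,542.47.

$39,542.47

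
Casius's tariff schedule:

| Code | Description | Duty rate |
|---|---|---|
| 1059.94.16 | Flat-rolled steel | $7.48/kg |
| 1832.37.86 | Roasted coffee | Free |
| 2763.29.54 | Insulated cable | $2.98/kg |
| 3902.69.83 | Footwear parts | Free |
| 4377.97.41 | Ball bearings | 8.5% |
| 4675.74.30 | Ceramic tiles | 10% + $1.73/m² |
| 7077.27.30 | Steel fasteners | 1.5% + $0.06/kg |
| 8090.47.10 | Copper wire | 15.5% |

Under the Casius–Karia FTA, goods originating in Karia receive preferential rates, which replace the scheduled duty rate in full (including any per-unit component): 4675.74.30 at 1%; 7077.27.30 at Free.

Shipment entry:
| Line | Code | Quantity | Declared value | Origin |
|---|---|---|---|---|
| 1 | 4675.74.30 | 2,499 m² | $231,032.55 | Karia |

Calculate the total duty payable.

Line 1 (4675.74.30, Karia, 2,499 m², $231,032.55):
Base rate for 4675.74.30 is 10% + $1.73/m².
Origin Karia qualifies under the Casius–Karia agreement and 4675.74.30 is covered: preferential rate 1% applies instead.
Duty = $231,032.55 × 1% = $2,310.33.

$2,310.33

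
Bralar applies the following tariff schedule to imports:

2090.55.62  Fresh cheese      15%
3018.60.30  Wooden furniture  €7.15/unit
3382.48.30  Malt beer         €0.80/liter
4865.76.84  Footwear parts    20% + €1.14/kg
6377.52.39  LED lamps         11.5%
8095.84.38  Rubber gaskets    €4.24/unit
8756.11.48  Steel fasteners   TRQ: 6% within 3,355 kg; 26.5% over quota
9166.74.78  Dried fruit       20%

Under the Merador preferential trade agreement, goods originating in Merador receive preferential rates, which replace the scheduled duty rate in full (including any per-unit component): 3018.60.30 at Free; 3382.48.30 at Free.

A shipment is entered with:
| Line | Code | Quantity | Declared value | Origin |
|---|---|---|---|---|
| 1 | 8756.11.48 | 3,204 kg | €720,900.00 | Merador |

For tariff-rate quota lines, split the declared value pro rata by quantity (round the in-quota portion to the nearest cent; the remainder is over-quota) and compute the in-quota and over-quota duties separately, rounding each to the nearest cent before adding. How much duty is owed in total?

€43,254.00

Line 1 (8756.11.48, Merador, 3,204 kg, €720,900.00):
Code 8756.11.48 is under a tariff-rate quota (threshold 3,355 kg). Quantity 3,204 kg is within the quota, so the in-quota rate 6% applies to the full value.
Duty = €720,900.00 × 6% = €43,254.00.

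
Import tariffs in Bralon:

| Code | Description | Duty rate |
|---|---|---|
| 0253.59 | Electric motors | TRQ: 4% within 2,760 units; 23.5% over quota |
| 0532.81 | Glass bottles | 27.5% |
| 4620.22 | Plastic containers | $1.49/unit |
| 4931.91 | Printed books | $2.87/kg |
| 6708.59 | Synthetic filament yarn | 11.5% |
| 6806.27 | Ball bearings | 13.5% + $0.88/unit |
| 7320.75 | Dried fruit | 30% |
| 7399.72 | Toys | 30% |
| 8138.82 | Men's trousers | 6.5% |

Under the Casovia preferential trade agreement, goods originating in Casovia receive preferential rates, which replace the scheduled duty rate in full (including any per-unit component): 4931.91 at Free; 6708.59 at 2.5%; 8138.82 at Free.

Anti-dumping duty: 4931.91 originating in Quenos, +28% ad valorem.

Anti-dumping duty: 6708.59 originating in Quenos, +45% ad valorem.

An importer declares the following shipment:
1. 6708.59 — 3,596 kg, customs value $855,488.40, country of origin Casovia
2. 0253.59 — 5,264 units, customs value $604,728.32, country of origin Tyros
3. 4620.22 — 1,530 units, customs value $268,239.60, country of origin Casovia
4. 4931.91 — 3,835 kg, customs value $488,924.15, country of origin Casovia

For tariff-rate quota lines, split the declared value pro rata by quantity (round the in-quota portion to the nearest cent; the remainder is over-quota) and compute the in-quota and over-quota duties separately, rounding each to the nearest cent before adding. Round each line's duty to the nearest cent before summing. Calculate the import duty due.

$103,949.65

Line 1 (6708.59, Casovia, 3,596 kg, $855,488.40):
Base rate for 6708.59 is 11.5%.
Origin Casovia qualifies under the Bralon–Casovia agreement and 6708.59 is covered: preferential rate 2.5% applies instead.
The additional-duty order on 6708.59 targets Quenos, not Casovia; it does not apply.
Duty = $855,488.40 × 2.5% = $21,387.21.
Line 2 (0253.59, Tyros, 5,264 units, $604,728.32):
Code 0253.59 is under a tariff-rate quota (threshold 2,760 units). In-quota: 2,760 units at 4%; over-quota: 2,504 units at 23.5%.
Pro-rata value split: in-quota = $604,728.32 × 2,760/5,264 = $317,068.80; over-quota = $604,728.32 − $317,068.80 = $287,659.52.
In-quota duty = $317,068.80 × 4% = $12,682.75. Over-quota duty = $287,659.52 × 23.5% = $67,599.99.
Line duty = $12,682.75 + $67,599.99 = $80,282.74.
Line 3 (4620.22, Casovia, 1,530 units, $268,239.60):
Base rate for 4620.22 is $1.49/unit.
Origin Casovia is the FTA partner but 4620.22 is not on the preference list; base rate stands.
Duty = 1,530 × $1.49 = $2,279.70.
Line 4 (4931.91, Casovia, 3,835 kg, $488,924.15):
Base rate for 4931.91 is $2.87/kg.
Origin Casovia qualifies under the Bralon–Casovia agreement and 4931.91 is covered: preferential rate Free applies instead.
The additional-duty order on 4931.91 targets Quenos, not Casovia; it does not apply.
Duty = $488,924.15 × 0% = $0.00.
Total = $21,387.21 + $80,282.74 + $2,279.70 + $0.00 = $103,949.65.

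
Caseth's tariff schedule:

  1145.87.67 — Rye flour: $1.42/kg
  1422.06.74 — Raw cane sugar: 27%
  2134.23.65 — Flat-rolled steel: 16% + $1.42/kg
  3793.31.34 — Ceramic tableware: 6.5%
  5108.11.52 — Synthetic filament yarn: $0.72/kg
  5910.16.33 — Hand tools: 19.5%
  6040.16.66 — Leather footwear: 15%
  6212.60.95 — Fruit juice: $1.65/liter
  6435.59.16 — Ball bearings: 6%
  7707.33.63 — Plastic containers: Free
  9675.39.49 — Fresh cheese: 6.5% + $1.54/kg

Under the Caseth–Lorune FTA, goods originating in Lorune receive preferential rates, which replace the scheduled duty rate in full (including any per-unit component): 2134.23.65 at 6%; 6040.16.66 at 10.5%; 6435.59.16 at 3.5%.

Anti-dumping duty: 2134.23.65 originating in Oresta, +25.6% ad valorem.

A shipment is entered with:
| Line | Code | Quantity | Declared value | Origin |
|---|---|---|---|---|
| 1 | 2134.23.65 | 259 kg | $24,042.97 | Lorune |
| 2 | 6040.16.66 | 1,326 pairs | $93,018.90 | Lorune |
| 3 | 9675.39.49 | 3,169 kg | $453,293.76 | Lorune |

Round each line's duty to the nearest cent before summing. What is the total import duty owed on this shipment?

$45,553.91

Line 1 (2134.23.65, Lorune, 259 kg, $24,042.97):
Base rate for 2134.23.65 is 16% + $1.42/kg.
Origin Lorune qualifies under the Caseth–Lorune agreement and 2134.23.65 is covered: preferential rate 6% applies instead.
The additional-duty order on 2134.23.65 targets Oresta, not Lorune; it does not apply.
Duty = $24,042.97 × 6% = $1,442.58.
Line 2 (6040.16.66, Lorune, 1,326 pairs, $93,018.90):
Base rate for 6040.16.66 is 15%.
Origin Lorune qualifies under the Caseth–Lorune agreement and 6040.16.66 is covered: preferential rate 10.5% applies instead.
Duty = $93,018.90 × 10.5% = $9,766.98.
Line 3 (9675.39.49, Lorune, 3,169 kg, $453,293.76):
Base rate for 9675.39.49 is 6.5% + $1.54/kg.
Origin Lorune is the FTA partner but 9675.39.49 is not on the preference list; base rate stands.
Duty = $453,293.76 × 6.5% + 3,169 × $1.54 = $34,344.35.
Total = $1,442.58 + $9,766.98 + $34,344.35 = $45,553.91.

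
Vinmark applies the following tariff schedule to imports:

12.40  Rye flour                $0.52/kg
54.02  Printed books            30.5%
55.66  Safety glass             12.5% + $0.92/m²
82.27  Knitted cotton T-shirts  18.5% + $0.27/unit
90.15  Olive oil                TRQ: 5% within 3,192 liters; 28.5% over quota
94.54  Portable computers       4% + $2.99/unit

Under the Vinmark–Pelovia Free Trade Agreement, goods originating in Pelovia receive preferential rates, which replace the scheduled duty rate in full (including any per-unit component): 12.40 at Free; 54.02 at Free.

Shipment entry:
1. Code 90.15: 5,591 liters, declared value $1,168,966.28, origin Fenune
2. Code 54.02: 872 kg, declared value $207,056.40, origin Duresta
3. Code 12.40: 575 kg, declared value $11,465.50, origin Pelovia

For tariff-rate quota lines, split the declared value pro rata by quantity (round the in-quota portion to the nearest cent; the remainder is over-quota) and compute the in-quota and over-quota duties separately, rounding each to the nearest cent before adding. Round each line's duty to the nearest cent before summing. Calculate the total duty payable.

$239,472.50

Line 1 (90.15, Fenune, 5,591 liters, $1,168,966.28):
Code 90.15 is under a tariff-rate quota (threshold 3,192 liters). In-quota: 3,192 liters at 5%; over-quota: 2,399 liters at 28.5%.
Pro-rata value split: in-quota = $1,168,966.28 × 3,192/5,591 = $667,383.36; over-quota = $1,168,966.28 − $667,383.36 = $501,582.92.
In-quota duty = $667,383.36 × 5% = $33,369.17. Over-quota duty = $501,582.92 × 28.5% = $142,951.13.
Line duty = $33,369.17 + $142,951.13 = $176,320.30.
Line 2 (54.02, Duresta, 872 kg, $207,056.40):
Base rate for 54.02 is 30.5%.
54.02 has an FTA preferential rate, but origin Duresta is not Pelovia; base rate stands.
Duty = $207,056.40 × 30.5% = $63,152.20.
Line 3 (12.40, Pelovia, 575 kg, $11,465.50):
Base rate for 12.40 is $0.52/kg.
Origin Pelovia qualifies under the Vinmark–Pelovia agreement and 12.40 is covered: preferential rate Free applies instead.
Duty = $11,465.50 × 0% = $0.00.
Total = $176,320.30 + $63,152.20 + $0.00 = $239,472.50.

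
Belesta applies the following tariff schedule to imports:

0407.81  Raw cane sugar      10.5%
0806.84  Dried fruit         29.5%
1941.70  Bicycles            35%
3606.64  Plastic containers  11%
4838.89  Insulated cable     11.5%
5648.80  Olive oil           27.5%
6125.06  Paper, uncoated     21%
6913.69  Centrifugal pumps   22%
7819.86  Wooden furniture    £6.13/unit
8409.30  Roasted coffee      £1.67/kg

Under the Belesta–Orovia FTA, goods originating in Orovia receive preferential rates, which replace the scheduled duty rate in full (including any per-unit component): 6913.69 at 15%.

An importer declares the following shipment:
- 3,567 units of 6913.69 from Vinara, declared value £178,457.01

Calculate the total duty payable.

£39,260.54

Line 1 (6913.69, Vinara, 3,567 units, £178,457.01):
Base rate for 6913.69 is 22%.
6913.69 has an FTA preferential rate, but origin Vinara is not Orovia; base rate stands.
Duty = £178,457.01 × 22% = £39,260.54.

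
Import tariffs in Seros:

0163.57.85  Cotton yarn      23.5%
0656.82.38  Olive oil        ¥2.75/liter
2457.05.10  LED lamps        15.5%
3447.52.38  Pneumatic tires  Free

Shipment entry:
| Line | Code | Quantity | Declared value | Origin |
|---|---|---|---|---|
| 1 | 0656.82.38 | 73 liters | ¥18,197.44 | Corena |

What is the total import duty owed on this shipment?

¥200.75

Line 1 (0656.82.38, Corena, 73 liters, ¥18,197.44):
Base rate for 0656.82.38 is ¥2.75/liter.
Duty = 73 × ¥2.75 = ¥200.75.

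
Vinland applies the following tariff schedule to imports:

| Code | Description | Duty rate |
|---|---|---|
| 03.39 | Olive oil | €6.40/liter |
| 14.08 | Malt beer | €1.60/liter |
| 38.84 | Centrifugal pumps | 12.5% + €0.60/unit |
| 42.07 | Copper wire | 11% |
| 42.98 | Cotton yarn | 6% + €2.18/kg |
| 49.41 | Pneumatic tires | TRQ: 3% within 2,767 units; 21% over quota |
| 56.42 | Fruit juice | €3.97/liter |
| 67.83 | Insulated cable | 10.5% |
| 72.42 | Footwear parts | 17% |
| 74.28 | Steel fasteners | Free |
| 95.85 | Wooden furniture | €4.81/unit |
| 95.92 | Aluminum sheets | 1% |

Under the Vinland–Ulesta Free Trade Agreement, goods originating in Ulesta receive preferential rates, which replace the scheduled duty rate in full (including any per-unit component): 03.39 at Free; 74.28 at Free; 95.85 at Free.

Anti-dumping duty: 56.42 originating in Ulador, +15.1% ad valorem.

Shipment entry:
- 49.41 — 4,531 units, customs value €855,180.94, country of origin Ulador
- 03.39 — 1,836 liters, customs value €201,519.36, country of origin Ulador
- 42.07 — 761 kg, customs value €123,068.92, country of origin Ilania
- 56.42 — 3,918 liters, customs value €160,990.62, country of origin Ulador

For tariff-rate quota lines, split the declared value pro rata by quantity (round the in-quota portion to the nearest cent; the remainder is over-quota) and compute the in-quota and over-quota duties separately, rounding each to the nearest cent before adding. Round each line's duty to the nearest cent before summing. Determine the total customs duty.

€150,736.18

Line 1 (49.41, Ulador, 4,531 units, €855,180.94):
Code 49.41 is under a tariff-rate quota (threshold 2,767 units). In-quota: 2,767 units at 3%; over-quota: 1,764 units at 21%.
Pro-rata value split: in-quota = €855,180.94 × 2,767/4,531 = €522,243.58; over-quota = €855,180.94 − €522,243.58 = €332,937.36.
In-quota duty = €522,243.58 × 3% = €15,667.31. Over-quota duty = €332,937.36 × 21% = €69,916.85.
Line duty = €15,667.31 + €69,916.85 = €85,584.16.
Line 2 (03.39, Ulador, 1,836 liters, €201,519.36):
Base rate for 03.39 is €6.40/liter.
03.39 has an FTA preferential rate, but origin Ulador is not Ulesta; base rate stands.
Duty = 1,836 × €6.40 = €11,750.40.
Line 3 (42.07, Ilania, 761 kg, €123,068.92):
Base rate for 42.07 is 11%.
Duty = €123,068.92 × 11% = €13,537.58.
Line 4 (56.42, Ulador, 3,918 liters, €160,990.62):
Base rate for 56.42 is €3.97/liter.
Additional duty on 56.42 from Ulador: +15.1% ad valorem. Applied ad valorem rate = 15.1%.
Duty = €160,990.62 × 15.1% + 3,918 × €3.97 = €39,864.04.
Total = €85,584.16 + €11,750.40 + €13,537.58 + €39,864.04 = €150,736.18.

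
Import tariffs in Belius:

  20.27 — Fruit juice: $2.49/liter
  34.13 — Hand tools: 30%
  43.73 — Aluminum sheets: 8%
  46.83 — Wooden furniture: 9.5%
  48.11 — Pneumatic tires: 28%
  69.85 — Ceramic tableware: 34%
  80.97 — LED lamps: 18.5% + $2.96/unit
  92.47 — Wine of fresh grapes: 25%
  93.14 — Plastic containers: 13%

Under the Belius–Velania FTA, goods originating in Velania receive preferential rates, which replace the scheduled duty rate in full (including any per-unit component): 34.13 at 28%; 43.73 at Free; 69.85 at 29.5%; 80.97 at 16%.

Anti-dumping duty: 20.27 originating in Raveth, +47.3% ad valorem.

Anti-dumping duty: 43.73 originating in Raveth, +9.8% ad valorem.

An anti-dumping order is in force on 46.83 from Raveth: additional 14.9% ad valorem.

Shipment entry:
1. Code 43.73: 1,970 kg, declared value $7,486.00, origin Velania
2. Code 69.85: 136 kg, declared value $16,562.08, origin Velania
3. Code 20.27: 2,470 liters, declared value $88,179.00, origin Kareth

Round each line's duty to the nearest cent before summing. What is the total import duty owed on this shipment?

Line 1 (43.73, Velania, 1,970 kg, $7,486.00):
Base rate for 43.73 is 8%.
Origin Velania qualifies under the Belius–Velania agreement and 43.73 is covered: preferential rate Free applies instead.
The additional-duty order on 43.73 targets Raveth, not Velania; it does not apply.
Duty = $7,486.00 × 0% = $0.00.
Line 2 (69.85, Velania, 136 kg, $16,562.08):
Base rate for 69.85 is 34%.
Origin Velania qualifies under the Belius–Velania agreement and 69.85 is covered: preferential rate 29.5% applies instead.
Duty = $16,562.08 × 29.5% = $4,885.81.
Line 3 (20.27, Kareth, 2,470 liters, $88,179.00):
Base rate for 20.27 is $2.49/liter.
The additional-duty order on 20.27 targets Raveth, not Kareth; it does not apply.
Duty = 2,470 × $2.49 = $6,150.30.
Total = $0.00 + $4,885.81 + $6,150.30 = $11,036.11.

$11,036.11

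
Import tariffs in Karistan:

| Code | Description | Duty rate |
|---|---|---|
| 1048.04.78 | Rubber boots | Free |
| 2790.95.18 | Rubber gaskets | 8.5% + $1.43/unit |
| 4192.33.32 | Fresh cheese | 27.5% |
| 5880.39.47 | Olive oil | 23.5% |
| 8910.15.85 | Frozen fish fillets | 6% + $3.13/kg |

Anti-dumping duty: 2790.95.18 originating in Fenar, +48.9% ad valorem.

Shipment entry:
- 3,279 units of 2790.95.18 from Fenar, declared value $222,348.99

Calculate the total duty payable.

Line 1 (2790.95.18, Fenar, 3,279 units, $222,348.99):
Base rate for 2790.95.18 is 8.5% + $1.43/unit.
Additional duty on 2790.95.18 from Fenar: +48.9%. Applied ad valorem rate: 8.5% + 48.9% = 57.4%.
Duty = $222,348.99 × 57.4% + 3,279 × $1.43 = $132,317.29.

$132,317.29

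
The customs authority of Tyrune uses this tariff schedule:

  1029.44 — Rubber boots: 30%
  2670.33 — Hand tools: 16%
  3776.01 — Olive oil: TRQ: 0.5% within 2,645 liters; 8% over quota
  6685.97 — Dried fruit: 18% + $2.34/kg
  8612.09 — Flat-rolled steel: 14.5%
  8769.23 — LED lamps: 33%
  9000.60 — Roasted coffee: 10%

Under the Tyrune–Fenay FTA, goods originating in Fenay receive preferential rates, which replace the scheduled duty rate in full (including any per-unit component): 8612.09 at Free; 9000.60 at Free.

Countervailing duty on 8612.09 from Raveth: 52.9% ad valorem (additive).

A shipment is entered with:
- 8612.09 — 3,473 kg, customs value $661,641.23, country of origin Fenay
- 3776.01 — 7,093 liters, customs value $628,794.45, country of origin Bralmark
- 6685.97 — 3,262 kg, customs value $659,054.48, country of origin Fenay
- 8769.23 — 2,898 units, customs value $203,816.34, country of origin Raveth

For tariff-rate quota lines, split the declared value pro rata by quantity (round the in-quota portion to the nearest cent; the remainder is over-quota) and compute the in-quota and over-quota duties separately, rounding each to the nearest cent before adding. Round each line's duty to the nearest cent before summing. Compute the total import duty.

Line 1 (8612.09, Fenay, 3,473 kg, $661,641.23):
Base rate for 8612.09 is 14.5%.
Origin Fenay qualifies under the Tyrune–Fenay agreement and 8612.09 is covered: preferential rate Free applies instead.
The additional-duty order on 8612.09 targets Raveth, not Fenay; it does not apply.
Duty = $661,641.23 × 0% = $0.00.
Line 2 (3776.01, Bralmark, 7,093 liters, $628,794.45):
Code 3776.01 is under a tariff-rate quota (threshold 2,645 liters). In-quota: 2,645 liters at 0.5%; over-quota: 4,448 liters at 8%.
Pro-rata value split: in-quota = $628,794.45 × 2,645/7,093 = $234,479.25; over-quota = $628,794.45 − $234,479.25 = $394,315.20.
In-quota duty = $234,479.25 × 0.5% = $1,172.40. Over-quota duty = $394,315.20 × 8% = $31,545.22.
Line duty = $1,172.40 + $31,545.22 = $32,717.62.
Line 3 (6685.97, Fenay, 3,262 kg, $659,054.48):
Base rate for 6685.97 is 18% + $2.34/kg.
Origin Fenay is the FTA partner but 6685.97 is not on the preference list; base rate stands.
Duty = $659,054.48 × 18% + 3,262 × $2.34 = $126,262.89.
Line 4 (8769.23, Raveth, 2,898 units, $203,816.34):
Base rate for 8769.23 is 33%.
Duty = $203,816.34 × 33% = $67,259.39.
Total = $0.00 + $32,717.62 + $126,262.89 + $67,259.39 = $226,239.90.

$226,239.90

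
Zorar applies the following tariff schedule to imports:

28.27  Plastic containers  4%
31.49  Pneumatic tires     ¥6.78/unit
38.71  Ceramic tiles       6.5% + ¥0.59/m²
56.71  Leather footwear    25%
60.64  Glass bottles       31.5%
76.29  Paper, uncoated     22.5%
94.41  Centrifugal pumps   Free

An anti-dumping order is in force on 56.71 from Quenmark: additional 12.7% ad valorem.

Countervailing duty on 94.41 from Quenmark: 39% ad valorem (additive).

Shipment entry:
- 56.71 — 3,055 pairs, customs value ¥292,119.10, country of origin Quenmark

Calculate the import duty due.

¥110,128.90

Line 1 (56.71, Quenmark, 3,055 pairs, ¥292,119.10):
Base rate for 56.71 is 25%.
Additional duty on 56.71 from Quenmark: +12.7%. Applied ad valorem rate: 25% + 12.7% = 37.7%.
Duty = ¥292,119.10 × 37.7% = ¥110,128.90.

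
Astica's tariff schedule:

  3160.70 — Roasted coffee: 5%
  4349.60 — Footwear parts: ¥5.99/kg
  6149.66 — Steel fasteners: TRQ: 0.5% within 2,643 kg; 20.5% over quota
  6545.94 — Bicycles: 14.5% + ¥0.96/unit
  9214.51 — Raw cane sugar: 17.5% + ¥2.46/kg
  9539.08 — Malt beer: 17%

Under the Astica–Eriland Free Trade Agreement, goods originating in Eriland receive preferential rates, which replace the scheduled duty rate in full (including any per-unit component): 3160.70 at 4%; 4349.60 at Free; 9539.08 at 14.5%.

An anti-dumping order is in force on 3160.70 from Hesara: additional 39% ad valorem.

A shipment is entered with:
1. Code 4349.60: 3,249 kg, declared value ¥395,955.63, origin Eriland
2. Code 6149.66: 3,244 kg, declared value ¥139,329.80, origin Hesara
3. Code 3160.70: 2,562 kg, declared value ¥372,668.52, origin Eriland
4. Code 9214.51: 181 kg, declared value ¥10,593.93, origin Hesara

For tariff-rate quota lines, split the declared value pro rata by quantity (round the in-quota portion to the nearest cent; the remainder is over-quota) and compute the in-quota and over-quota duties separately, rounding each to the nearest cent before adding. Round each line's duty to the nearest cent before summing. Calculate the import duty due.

Line 1 (4349.60, Eriland, 3,249 kg, ¥395,955.63):
Base rate for 4349.60 is ¥5.99/kg.
Origin Eriland qualifies under the Astica–Eriland agreement and 4349.60 is covered: preferential rate Free applies instead.
Duty = ¥395,955.63 × 0% = ¥0.00.
Line 2 (6149.66, Hesara, 3,244 kg, ¥139,329.80):
Code 6149.66 is under a tariff-rate quota (threshold 2,643 kg). In-quota: 2,643 kg at 0.5%; over-quota: 601 kg at 20.5%.
Pro-rata value split: in-quota = ¥139,329.80 × 2,643/3,244 = ¥113,516.85; over-quota = ¥139,329.80 − ¥113,516.85 = ¥25,812.95.
In-quota duty = ¥113,516.85 × 0.5% = ¥567.58. Over-quota duty = ¥25,812.95 × 20.5% = ¥5,291.65.
Line duty = ¥567.58 + ¥5,291.65 = ¥5,859.23.
Line 3 (3160.70, Eriland, 2,562 kg, ¥372,668.52):
Base rate for 3160.70 is 5%.
Origin Eriland qualifies under the Astica–Eriland agreement and 3160.70 is covered: preferential rate 4% applies instead.
The additional-duty order on 3160.70 targets Hesara, not Eriland; it does not apply.
Duty = ¥372,668.52 × 4% = ¥14,906.74.
Line 4 (9214.51, Hesara, 181 kg, ¥10,593.93):
Base rate for 9214.51 is 17.5% + ¥2.46/kg.
Duty = ¥10,593.93 × 17.5% + 181 × ¥2.46 = ¥2,299.20.
Total = ¥0.00 + ¥5,859.23 + ¥14,906.74 + ¥2,299.20 = ¥23,065.17.

¥23,065.17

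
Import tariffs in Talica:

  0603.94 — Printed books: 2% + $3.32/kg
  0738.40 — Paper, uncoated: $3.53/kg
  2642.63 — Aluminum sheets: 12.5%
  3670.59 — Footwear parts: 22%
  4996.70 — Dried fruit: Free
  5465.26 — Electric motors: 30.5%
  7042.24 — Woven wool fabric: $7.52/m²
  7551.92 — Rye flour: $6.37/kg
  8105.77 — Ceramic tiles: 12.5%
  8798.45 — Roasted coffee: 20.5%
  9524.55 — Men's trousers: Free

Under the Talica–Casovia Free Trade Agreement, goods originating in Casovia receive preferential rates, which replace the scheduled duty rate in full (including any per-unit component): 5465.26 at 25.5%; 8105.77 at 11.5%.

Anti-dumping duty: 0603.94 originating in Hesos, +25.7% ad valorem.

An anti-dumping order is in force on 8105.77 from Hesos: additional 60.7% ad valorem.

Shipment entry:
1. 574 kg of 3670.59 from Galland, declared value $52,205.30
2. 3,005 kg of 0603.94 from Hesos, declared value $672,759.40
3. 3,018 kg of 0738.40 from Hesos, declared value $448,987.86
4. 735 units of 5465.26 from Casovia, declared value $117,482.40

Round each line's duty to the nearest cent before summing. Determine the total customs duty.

$248,427.67

Line 1 (3670.59, Galland, 574 kg, $52,205.30):
Base rate for 3670.59 is 22%.
Duty = $52,205.30 × 22% = $11,485.17.
Line 2 (0603.94, Hesos, 3,005 kg, $672,759.40):
Base rate for 0603.94 is 2% + $3.32/kg.
Additional duty on 0603.94 from Hesos: +25.7%. Applied ad valorem rate: 2% + 25.7% = 27.7%.
Duty = $672,759.40 × 27.7% + 3,005 × $3.32 = $196,330.95.
Line 3 (0738.40, Hesos, 3,018 kg, $448,987.86):
Base rate for 0738.40 is $3.53/kg.
Duty = 3,018 × $3.53 = $10,653.54.
Line 4 (5465.26, Casovia, 735 units, $117,482.40):
Base rate for 5465.26 is 30.5%.
Origin Casovia qualifies under the Talica–Casovia agreement and 5465.26 is covered: preferential rate 25.5% applies instead.
Duty = $117,482.40 × 25.5% = $29,958.01.
Total = $11,485.17 + $196,330.95 + $10,653.54 + $29,958.01 = $248,427.67.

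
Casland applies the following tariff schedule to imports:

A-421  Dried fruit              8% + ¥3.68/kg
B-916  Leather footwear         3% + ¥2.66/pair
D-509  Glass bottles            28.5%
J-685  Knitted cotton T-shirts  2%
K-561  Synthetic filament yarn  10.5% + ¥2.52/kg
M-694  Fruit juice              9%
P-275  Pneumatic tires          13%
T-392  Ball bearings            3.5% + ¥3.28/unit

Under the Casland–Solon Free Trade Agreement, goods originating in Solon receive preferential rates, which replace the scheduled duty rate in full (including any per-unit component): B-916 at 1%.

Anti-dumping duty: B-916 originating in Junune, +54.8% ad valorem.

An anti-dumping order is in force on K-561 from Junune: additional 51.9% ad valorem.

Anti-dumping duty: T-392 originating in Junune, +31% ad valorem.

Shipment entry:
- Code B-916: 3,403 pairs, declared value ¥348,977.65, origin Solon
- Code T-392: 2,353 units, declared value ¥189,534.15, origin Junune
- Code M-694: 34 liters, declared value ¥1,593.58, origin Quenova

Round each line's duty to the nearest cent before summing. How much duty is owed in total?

¥76,740.32

Line 1 (B-916, Solon, 3,403 pairs, ¥348,977.65):
Base rate for B-916 is 3% + ¥2.66/pair.
Origin Solon qualifies under the Casland–Solon agreement and B-916 is covered: preferential rate 1% applies instead.
The additional-duty order on B-916 targets Junune, not Solon; it does not apply.
Duty = ¥348,977.65 × 1% = ¥3,489.78.
Line 2 (T-392, Junune, 2,353 units, ¥189,534.15):
Base rate for T-392 is 3.5% + ¥3.28/unit.
Additional duty on T-392 from Junune: +31%. Applied ad valorem rate: 3.5% + 31% = 34.5%.
Duty = ¥189,534.15 × 34.5% + 2,353 × ¥3.28 = ¥73,107.12.
Line 3 (M-694, Quenova, 34 liters, ¥1,593.58):
Base rate for M-694 is 9%.
Duty = ¥1,593.58 × 9% = ¥143.42.
Total = ¥3,489.78 + ¥73,107.12 + ¥143.42 = ¥76,740.32.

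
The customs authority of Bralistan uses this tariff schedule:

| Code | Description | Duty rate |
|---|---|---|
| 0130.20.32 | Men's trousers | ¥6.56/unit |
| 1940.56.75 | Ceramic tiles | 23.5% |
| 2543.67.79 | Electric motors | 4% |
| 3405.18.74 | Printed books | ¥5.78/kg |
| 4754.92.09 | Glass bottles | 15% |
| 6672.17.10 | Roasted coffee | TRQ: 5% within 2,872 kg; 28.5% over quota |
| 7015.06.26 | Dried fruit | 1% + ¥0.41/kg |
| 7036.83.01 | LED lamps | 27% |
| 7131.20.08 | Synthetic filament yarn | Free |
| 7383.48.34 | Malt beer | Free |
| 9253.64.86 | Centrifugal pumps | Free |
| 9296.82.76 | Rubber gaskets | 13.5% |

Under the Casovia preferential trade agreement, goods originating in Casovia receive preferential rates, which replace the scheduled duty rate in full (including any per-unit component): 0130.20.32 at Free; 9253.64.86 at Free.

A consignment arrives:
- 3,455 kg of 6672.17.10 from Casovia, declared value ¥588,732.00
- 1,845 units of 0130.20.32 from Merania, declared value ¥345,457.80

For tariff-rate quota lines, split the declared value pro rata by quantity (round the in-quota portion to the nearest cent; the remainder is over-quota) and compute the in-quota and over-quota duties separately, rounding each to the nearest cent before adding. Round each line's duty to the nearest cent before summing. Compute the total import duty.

Line 1 (6672.17.10, Casovia, 3,455 kg, ¥588,732.00):
Code 6672.17.10 is under a tariff-rate quota (threshold 2,872 kg). In-quota: 2,872 kg at 5%; over-quota: 583 kg at 28.5%.
Pro-rata value split: in-quota = ¥588,732.00 × 2,872/3,455 = ¥489,388.80; over-quota = ¥588,732.00 − ¥489,388.80 = ¥99,343.20.
In-quota duty = ¥489,388.80 × 5% = ¥24,469.44. Over-quota duty = ¥99,343.20 × 28.5% = ¥28,312.81.
Line duty = ¥24,469.44 + ¥28,312.81 = ¥52,782.25.
Line 2 (0130.20.32, Merania, 1,845 units, ¥345,457.80):
Base rate for 0130.20.32 is ¥6.56/unit.
0130.20.32 has an FTA preferential rate, but origin Merania is not Casovia; base rate stands.
Duty = 1,845 × ¥6.56 = ¥12,103.20.
Total = ¥52,782.25 + ¥12,103.20 = ¥64,885.45.

¥64,885.45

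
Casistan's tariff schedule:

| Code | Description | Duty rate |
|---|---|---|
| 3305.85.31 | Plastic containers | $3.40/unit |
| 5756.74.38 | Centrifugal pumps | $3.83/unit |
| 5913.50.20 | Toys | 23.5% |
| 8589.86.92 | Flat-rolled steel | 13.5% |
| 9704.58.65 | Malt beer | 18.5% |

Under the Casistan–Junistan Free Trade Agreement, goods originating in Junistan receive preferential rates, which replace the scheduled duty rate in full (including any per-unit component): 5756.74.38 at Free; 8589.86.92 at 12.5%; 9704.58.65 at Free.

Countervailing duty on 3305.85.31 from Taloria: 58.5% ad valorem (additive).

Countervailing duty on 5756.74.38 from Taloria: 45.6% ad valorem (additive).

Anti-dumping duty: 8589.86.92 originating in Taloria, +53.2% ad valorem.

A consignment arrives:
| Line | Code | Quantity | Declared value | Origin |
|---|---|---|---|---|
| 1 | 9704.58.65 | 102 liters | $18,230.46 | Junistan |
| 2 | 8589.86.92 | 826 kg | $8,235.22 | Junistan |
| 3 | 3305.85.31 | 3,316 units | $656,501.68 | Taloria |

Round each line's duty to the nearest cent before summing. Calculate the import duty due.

$396,357.28

Line 1 (9704.58.65, Junistan, 102 liters, $18,230.46):
Base rate for 9704.58.65 is 18.5%.
Origin Junistan qualifies under the Casistan–Junistan agreement and 9704.58.65 is covered: preferential rate Free applies instead.
Duty = $18,230.46 × 0% = $0.00.
Line 2 (8589.86.92, Junistan, 826 kg, $8,235.22):
Base rate for 8589.86.92 is 13.5%.
Origin Junistan qualifies under the Casistan–Junistan agreement and 8589.86.92 is covered: preferential rate 12.5% applies instead.
The additional-duty order on 8589.86.92 targets Taloria, not Junistan; it does not apply.
Duty = $8,235.22 × 12.5% = $1,029.40.
Line 3 (3305.85.31, Taloria, 3,316 units, $656,501.68):
Base rate for 3305.85.31 is $3.40/unit.
Additional duty on 3305.85.31 from Taloria: +58.5% ad valorem. Applied ad valorem rate = 58.5%.
Duty = $656,501.68 × 58.5% + 3,316 × $3.40 = $395,327.88.
Total = $0.00 + $1,029.40 + $395,327.88 = $396,357.28.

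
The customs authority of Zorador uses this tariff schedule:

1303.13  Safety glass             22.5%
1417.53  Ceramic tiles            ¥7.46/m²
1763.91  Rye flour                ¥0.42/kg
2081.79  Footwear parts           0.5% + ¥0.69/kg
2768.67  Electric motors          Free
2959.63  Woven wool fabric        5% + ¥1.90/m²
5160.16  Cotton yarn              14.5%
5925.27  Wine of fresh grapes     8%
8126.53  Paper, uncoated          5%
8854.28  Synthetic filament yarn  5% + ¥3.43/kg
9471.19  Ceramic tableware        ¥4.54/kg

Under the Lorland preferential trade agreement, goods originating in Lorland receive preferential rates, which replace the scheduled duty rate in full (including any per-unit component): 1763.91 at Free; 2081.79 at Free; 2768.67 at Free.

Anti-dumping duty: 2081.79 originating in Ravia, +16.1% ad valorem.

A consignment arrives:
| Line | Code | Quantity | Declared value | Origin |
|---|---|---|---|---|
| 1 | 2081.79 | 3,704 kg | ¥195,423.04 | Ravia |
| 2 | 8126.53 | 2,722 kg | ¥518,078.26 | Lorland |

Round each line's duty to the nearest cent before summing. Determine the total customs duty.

¥60,899.89

Line 1 (2081.79, Ravia, 3,704 kg, ¥195,423.04):
Base rate for 2081.79 is 0.5% + ¥0.69/kg.
2081.79 has an FTA preferential rate, but origin Ravia is not Lorland; base rate stands.
Additional duty on 2081.79 from Ravia: +16.1%. Applied ad valorem rate: 0.5% + 16.1% = 16.6%.
Duty = ¥195,423.04 × 16.6% + 3,704 × ¥0.69 = ¥34,995.98.
Line 2 (8126.53, Lorland, 2,722 kg, ¥518,078.26):
Base rate for 8126.53 is 5%.
Origin Lorland is the FTA partner but 8126.53 is not on the preference list; base rate stands.
Duty = ¥518,078.26 × 5% = ¥25,903.91.
Total = ¥34,995.98 + ¥25,903.91 = ¥60,899.89.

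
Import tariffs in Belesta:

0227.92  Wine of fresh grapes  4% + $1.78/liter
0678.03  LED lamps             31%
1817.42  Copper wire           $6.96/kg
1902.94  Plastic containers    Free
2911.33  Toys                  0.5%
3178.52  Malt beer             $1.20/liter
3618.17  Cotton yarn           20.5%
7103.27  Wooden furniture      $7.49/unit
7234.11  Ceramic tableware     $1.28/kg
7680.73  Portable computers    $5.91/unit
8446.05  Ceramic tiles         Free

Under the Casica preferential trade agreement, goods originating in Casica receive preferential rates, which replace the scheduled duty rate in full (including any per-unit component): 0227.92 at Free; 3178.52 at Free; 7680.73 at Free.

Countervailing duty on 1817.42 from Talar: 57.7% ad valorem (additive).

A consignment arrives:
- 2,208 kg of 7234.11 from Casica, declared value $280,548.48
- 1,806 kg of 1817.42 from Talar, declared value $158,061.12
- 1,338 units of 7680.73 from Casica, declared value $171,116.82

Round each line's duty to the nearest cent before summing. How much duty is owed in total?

Line 1 (7234.11, Casica, 2,208 kg, $280,548.48):
Base rate for 7234.11 is $1.28/kg.
Origin Casica is the FTA partner but 7234.11 is not on the preference list; base rate stands.
Duty = 2,208 × $1.28 = $2,826.24.
Line 2 (1817.42, Talar, 1,806 kg, $158,061.12):
Base rate for 1817.42 is $6.96/kg.
Additional duty on 1817.42 from Talar: +57.7% ad valorem. Applied ad valorem rate = 57.7%.
Duty = $158,061.12 × 57.7% + 1,806 × $6.96 = $103,771.03.
Line 3 (7680.73, Casica, 1,338 units, $171,116.82):
Base rate for 7680.73 is $5.91/unit.
Origin Casica qualifies under the Belesta–Casica agreement and 7680.73 is covered: preferential rate Free applies instead.
Duty = $171,116.82 × 0% = $0.00.
Total = $2,826.24 + $103,771.03 + $0.00 = $106,597.27.

$106,597.27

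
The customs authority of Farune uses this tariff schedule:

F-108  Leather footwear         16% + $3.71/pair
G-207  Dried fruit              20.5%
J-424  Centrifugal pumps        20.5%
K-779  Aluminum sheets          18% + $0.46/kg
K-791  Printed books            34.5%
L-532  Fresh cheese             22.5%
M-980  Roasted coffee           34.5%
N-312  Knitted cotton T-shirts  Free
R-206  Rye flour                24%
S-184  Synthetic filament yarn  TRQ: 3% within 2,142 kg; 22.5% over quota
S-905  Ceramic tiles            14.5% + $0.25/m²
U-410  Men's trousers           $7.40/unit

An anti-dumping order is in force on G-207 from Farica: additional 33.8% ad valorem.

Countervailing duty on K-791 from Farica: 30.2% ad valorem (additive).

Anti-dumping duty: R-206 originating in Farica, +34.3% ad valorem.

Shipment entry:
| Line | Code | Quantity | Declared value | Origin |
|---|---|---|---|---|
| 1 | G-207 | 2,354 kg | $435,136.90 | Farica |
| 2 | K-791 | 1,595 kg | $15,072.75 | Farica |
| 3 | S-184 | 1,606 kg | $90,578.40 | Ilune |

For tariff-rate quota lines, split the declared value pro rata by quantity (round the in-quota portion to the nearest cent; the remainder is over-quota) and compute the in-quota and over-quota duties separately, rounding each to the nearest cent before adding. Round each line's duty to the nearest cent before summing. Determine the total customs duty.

Line 1 (G-207, Farica, 2,354 kg, $435,136.90):
Base rate for G-207 is 20.5%.
Additional duty on G-207 from Farica: +33.8%. Applied ad valorem rate: 20.5% + 33.8% = 54.3%.
Duty = $435,136.90 × 54.3% = $236,279.34.
Line 2 (K-791, Farica, 1,595 kg, $15,072.75):
Base rate for K-791 is 34.5%.
Additional duty on K-791 from Farica: +30.2%. Applied ad valorem rate: 34.5% + 30.2% = 64.7%.
Duty = $15,072.75 × 64.7% = $9,752.07.
Line 3 (S-184, Ilune, 1,606 kg, $90,578.40):
Code S-184 is under a tariff-rate quota (threshold 2,142 kg). Quantity 1,606 kg is within the quota, so the in-quota rate 3% applies to the full value.
Duty = $90,578.40 × 3% = $2,717.35.
Total = $236,279.34 + $9,752.07 + $2,717.35 = $248,748.76.

$248,748.76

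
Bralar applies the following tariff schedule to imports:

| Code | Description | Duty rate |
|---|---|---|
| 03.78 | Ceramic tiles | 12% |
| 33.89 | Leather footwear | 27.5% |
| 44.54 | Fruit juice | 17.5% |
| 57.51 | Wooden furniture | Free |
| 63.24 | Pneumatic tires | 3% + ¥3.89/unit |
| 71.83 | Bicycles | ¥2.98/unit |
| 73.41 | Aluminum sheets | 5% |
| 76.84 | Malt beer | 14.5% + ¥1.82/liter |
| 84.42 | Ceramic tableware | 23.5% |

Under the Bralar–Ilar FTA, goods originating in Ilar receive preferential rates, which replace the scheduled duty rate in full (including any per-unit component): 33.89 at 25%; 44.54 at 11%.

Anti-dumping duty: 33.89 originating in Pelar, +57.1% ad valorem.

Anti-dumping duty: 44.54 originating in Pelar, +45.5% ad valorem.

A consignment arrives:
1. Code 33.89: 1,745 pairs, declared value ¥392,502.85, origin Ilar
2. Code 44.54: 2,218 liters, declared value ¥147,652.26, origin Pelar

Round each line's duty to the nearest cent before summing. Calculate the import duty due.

Line 1 (33.89, Ilar, 1,745 pairs, ¥392,502.85):
Base rate for 33.89 is 27.5%.
Origin Ilar qualifies under the Bralar–Ilar agreement and 33.89 is covered: preferential rate 25% applies instead.
The additional-duty order on 33.89 targets Pelar, not Ilar; it does not apply.
Duty = ¥392,502.85 × 25% = ¥98,125.71.
Line 2 (44.54, Pelar, 2,218 liters, ¥147,652.26):
Base rate for 44.54 is 17.5%.
44.54 has an FTA preferential rate, but origin Pelar is not Ilar; base rate stands.
Additional duty on 44.54 from Pelar: +45.5%. Applied ad valorem rate: 17.5% + 45.5% = 63%.
Duty = ¥147,652.26 × 63% = ¥93,020.92.
Total = ¥98,125.71 + ¥93,020.92 = ¥191,146.63.

¥191,146.63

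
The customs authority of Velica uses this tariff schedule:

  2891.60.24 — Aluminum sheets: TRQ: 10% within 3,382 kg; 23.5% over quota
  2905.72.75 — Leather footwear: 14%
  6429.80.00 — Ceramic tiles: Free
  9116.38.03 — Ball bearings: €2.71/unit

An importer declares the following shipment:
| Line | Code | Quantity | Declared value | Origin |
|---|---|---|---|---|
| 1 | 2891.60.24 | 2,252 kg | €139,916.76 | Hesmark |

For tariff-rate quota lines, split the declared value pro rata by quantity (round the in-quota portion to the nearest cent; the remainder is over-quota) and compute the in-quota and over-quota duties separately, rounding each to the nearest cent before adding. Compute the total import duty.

Line 1 (2891.60.24, Hesmark, 2,252 kg, €139,916.76):
Code 2891.60.24 is under a tariff-rate quota (threshold 3,382 kg). Quantity 2,252 kg is within the quota, so the in-quota rate 10% applies to the full value.
Duty = €139,916.76 × 10% = €13,991.68.

€13,991.68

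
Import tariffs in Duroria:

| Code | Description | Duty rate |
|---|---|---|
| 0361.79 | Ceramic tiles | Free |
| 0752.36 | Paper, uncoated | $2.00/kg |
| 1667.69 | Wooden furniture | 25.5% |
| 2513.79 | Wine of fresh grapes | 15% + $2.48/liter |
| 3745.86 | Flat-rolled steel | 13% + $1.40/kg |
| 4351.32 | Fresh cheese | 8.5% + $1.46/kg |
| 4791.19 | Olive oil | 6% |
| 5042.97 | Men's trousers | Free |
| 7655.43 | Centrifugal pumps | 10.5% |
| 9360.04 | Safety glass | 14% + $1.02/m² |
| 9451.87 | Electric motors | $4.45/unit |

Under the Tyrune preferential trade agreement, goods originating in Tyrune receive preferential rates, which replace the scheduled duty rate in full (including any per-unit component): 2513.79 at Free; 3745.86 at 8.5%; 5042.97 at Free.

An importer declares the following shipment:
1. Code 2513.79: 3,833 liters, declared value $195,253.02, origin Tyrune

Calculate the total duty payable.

$0.00

Line 1 (2513.79, Tyrune, 3,833 liters, $195,253.02):
Base rate for 2513.79 is 15% + $2.48/liter.
Origin Tyrune qualifies under the Duroria–Tyrune agreement and 2513.79 is covered: preferential rate Free applies instead.
Duty = $195,253.02 × 0% = $0.00.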